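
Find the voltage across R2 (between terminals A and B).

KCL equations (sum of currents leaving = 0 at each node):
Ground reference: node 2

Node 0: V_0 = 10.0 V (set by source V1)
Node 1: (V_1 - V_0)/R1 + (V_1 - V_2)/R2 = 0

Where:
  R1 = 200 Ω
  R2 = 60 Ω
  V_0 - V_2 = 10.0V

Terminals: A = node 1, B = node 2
R1 and R2 are in series across V1 (node 0 → node 1 → node 2), and the output A–B is taken across R2, so this is a voltage divider.
Series current: I = V1/(R1 + R2) = 10/(200 + 60) = 10/260 = 0.03846 A
V_R2 = I × R2 = V1 × R2/(R1 + R2) = 10 × 60/260 = 2.308 V

Final answer: 2.308 V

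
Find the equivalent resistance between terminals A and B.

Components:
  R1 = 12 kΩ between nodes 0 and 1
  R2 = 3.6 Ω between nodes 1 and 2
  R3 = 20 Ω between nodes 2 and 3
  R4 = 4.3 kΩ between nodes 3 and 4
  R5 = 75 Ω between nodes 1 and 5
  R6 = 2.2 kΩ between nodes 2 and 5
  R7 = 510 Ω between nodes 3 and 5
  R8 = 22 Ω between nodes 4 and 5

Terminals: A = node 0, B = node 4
The network is not a plain series/parallel combination. Inject a 1 A test current into terminal A (node 0) and return it from terminal B (node 4); then R_eq = V_A / (1 A).
Nodal analysis, taking node 4 as the 0 V reference.
Current source I_test pushes 1 A into node 0 and draws it out of node 4.
KCL at each unknown node (sum of currents leaving = 0; resistances in Ω):
  Node 0: (V_0 - V_1)/12000 - 1 = 0
  Node 1: (V_1 - V_0)/12000 + (V_1 - V_2)/3.6 + (V_1 - V_5)/75 = 0
  Node 2: (V_2 - V_1)/3.6 + (V_2 - V_3)/20 + (V_2 - V_5)/2200 = 0
  Node 3: (V_3 - V_2)/20 + (V_3 - 0)/4300 + (V_3 - V_5)/510 = 0
  Node 5: (V_5 - V_1)/75 + (V_5 - V_2)/2200 + (V_5 - V_3)/510 + (V_5 - 0)/22 = 0
Collecting terms (coefficients in siemens):
  0.00008333·V_0 - 0.00008333·V_1 = 1
  0.2912·V_1 - 0.00008333·V_0 - 0.2778·V_2 - 0.01333·V_5 = 0
  0.3282·V_2 - 0.2778·V_1 - 0.05·V_3 - 0.0004545·V_5 = 0
  0.05219·V_3 - 0.05·V_2 - 0.001961·V_5 = 0
  0.0612·V_5 - 0.01333·V_1 - 0.0004545·V_2 - 0.001961·V_3 = 0
Solving these 5 simultaneous equations (Gaussian elimination) gives:
  V_0 = 12080 V, V_1 = 84.31 V, V_2 = 83.72 V, V_3 = 81.02 V
  V_5 = 21.59 V
R_eq = V_0 / 1 A = 12080 Ω = 12.08 kΩ

Final answer: 12.08 kΩ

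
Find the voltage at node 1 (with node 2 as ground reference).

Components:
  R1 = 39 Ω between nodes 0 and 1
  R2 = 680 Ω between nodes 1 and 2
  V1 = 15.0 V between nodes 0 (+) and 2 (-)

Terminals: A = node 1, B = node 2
Nodal analysis, taking node 2 as the 0 V reference.
Source V1 fixes V_0 = 15 V.
KCL at each unknown node (sum of currents leaving = 0; resistances in Ω):
  Node 1: (V_1 - 15)/39 + (V_1 - 0)/680 = 0
Collecting terms: 0.02711 × V_1 = 0.3846  =>  V_1 = 14.19 V
The requested potential is V_1 = 14.19 V.

Final answer: V_1 = 14.19 V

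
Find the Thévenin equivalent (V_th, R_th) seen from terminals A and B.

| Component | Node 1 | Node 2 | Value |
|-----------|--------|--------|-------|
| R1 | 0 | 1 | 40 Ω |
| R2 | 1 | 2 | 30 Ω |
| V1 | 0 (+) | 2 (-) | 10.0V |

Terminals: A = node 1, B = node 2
Step 1 — V_th is the open-circuit voltage V_A - V_B (nothing connected across the terminals).
Nodal analysis, taking node 2 as the 0 V reference.
Source V1 fixes V_0 = 10 V.
KCL at each unknown node (sum of currents leaving = 0; resistances in Ω):
  Node 1: (V_1 - 10)/40 + (V_1 - 0)/30 = 0
Collecting terms: 0.05833 × V_1 = 0.25  =>  V_1 = 4.286 V
V_th = V_1 - V_2 = 4.286 - 0 = 4.286 V
Step 2 — R_th: zero the source — replace V1 by a short circuit (node 2 merges into node 0) — and find the resistance seen between A (node 1) and B (node 0).
Reduce the network between node 1 (A) and node 0 (B) by series/parallel combination:
  Rp1 = R1 ‖ R2 (parallel, both between nodes 0 and 1) = 1/(1/40 + 1/30) = 17.14 Ω
R_th = 17.14 Ω

Final answer: V_th = 4.286 V, R_th = 17.14 Ω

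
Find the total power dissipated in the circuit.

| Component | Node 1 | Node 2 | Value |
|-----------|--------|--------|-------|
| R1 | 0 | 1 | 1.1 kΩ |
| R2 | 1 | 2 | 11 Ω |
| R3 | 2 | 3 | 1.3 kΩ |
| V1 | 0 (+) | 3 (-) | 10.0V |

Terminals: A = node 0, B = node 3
Nodal analysis, taking node 3 as the 0 V reference.
Source V1 fixes V_0 = 10 V.
KCL at each unknown node (sum of currents leaving = 0; resistances in Ω):
  Node 1: (V_1 - 10)/1100 + (V_1 - V_2)/11 = 0
  Node 2: (V_2 - V_1)/11 + (V_2 - 0)/1300 = 0
Collecting terms (coefficients in siemens):
  0.09182·V_1 - 0.09091·V_2 = 0.009091
  0.09168·V_2 - 0.09091·V_1 = 0
Determinant D = (0.09182)(0.09168) - (-0.09091)(-0.09091) = 0.0001533
V_1 = [(0.009091)(0.09168) - (-0.09091)(0)]/D = 5.438 V
V_2 = [(0.09182)(0) - (0.009091)(-0.09091)]/D = 5.392 V
Power in each resistor, P = (ΔV)²/R:
  P_R1 = (10 - 5.438)²/1100 = 0.01892 W
  P_R2 = (5.438 - 5.392)²/11 = 0.0001892 W
  P_R3 = (5.392 - 0)²/1300 = 0.02236 W
P_total = P_R1 + P_R2 + P_R3 = 0.04148 W

Final answer: 0.04148 W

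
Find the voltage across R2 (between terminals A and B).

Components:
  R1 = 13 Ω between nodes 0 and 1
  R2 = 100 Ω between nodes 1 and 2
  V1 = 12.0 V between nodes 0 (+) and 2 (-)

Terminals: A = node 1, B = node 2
R1 and R2 are in series across V1 (node 0 → node 1 → node 2), and the output A–B is taken across R2, so this is a voltage divider.
Series current: I = V1/(R1 + R2) = 12/(13 + 100) = 12/113 = 0.1062 A
V_R2 = I × R2 = V1 × R2/(R1 + R2) = 12 × 100/113 = 10.62 V

Final answer: 10.62 V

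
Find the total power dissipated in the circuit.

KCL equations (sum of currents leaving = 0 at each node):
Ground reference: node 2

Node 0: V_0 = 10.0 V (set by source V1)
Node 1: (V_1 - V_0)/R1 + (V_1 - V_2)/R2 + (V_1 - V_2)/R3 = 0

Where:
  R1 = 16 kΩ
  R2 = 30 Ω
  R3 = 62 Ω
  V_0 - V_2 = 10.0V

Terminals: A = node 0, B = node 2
Nodal analysis, taking node 2 as the 0 V reference.
Source V1 fixes V_0 = 10 V.
KCL at each unknown node (sum of currents leaving = 0; resistances in Ω):
  Node 1: (V_1 - 10)/16000 + (V_1 - 0)/30 + (V_1 - 0)/62 = 0
Collecting terms: 0.04952 × V_1 = 0.000625  =>  V_1 = 0.01262 V
Power in each resistor, P = (ΔV)²/R:
  P_R1 = (10 - 0.01262)²/16000 = 0.006234 W
  P_R2 = (0.01262 - 0)²/30 = 0.000005309 W
  P_R3 = (0.01262 - 0)²/62 = 0.000002569 W
P_total = P_R1 + P_R2 + P_R3 = 0.006242 W

Final answer: 0.006242 W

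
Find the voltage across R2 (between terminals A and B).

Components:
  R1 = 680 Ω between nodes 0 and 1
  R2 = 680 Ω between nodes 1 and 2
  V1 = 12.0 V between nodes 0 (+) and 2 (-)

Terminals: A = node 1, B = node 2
R1 and R2 are in series across V1 (node 0 → node 1 → node 2), and the output A–B is taken across R2, so this is a voltage divider.
Series current: I = V1/(R1 + R2) = 12/(680 + 680) = 12/1360 = 0.008824 A
V_R2 = I × R2 = V1 × R2/(R1 + R2) = 12 × 680/1360 = 6 V

Final answer: 6 V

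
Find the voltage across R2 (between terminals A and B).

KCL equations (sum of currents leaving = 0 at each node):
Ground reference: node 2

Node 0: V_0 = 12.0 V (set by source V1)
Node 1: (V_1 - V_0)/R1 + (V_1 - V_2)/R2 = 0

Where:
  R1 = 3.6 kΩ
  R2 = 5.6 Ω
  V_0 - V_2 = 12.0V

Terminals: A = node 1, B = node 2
R1 and R2 are in series across V1 (node 0 → node 1 → node 2), and the output A–B is taken across R2, so this is a voltage divider.
Series current: I = V1/(R1 + R2) = 12/(3600 + 5.6) = 12/3606 = 0.003328 A
V_R2 = I × R2 = V1 × R2/(R1 + R2) = 12 × 5.6/3606 = 0.01864 V

Final answer: 0.01864 V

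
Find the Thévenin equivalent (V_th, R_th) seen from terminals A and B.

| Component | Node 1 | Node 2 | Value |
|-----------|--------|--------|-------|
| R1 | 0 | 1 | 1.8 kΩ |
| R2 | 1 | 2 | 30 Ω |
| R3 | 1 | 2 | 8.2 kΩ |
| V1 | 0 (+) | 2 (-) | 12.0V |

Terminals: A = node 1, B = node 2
Step 1 — V_th is the open-circuit voltage V_A - V_B (nothing connected across the terminals).
Nodal analysis, taking node 2 as the 0 V reference.
Source V1 fixes V_0 = 12 V.
KCL at each unknown node (sum of currents leaving = 0; resistances in Ω):
  Node 1: (V_1 - 12)/1800 + (V_1 - 0)/30 + (V_1 - 0)/8200 = 0
Collecting terms: 0.03401 × V_1 = 0.006667  =>  V_1 = 0.196 V
V_th = V_1 - V_2 = 0.196 - 0 = 0.196 V
Step 2 — R_th: zero the source — replace V1 by a short circuit (node 2 merges into node 0) — and find the resistance seen between A (node 1) and B (node 0).
Reduce the network between node 1 (A) and node 0 (B) by series/parallel combination:
  Rp1 = R1 ‖ R2 ‖ R3 (parallel, all between nodes 0 and 1) = 1/(1/1800 + 1/30 + 1/8200) = 29.4 Ω
R_th = 29.4 Ω

Final answer: V_th = 0.196 V, R_th = 29.4 Ω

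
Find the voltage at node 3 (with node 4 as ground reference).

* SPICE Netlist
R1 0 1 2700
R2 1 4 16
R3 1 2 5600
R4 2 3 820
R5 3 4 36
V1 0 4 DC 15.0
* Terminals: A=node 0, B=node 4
Nodal analysis, taking node 4 as the 0 V reference.
Source V1 fixes V_0 = 15 V.
KCL at each unknown node (sum of currents leaving = 0; resistances in Ω):
  Node 1: (V_1 - 15)/2700 + (V_1 - 0)/16 + (V_1 - V_2)/5600 = 0
  Node 2: (V_2 - V_1)/5600 + (V_2 - V_3)/820 = 0
  Node 3: (V_3 - V_2)/820 + (V_3 - 0)/36 = 0
Collecting terms (coefficients in siemens):
  0.06305·V_1 - 0.0001786·V_2 = 0.005556
  0.001398·V_2 - 0.0001786·V_1 - 0.00122·V_3 = 0
  0.029·V_3 - 0.00122·V_2 = 0
Solving these 3 simultaneous equations (Gaussian elimination) gives:
  V_1 = 0.08815 V, V_2 = 0.01169 V, V_3 = 0.0004915 V
The requested potential is V_3 = 0.0004915 V.

Final answer: V_3 = 0.0004915 V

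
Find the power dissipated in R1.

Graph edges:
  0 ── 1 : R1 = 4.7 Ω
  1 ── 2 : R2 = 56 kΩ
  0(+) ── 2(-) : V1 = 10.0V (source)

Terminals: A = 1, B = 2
Nodal analysis, taking node 2 as the 0 V reference.
Source V1 fixes V_0 = 10 V.
KCL at each unknown node (sum of currents leaving = 0; resistances in Ω):
  Node 1: (V_1 - 10)/4.7 + (V_1 - 0)/56000 = 0
Collecting terms: 0.2128 × V_1 = 2.128  =>  V_1 = 9.999 V
I_R1 = (V_0 - V_1)/R1 = (10 - 9.999)/4.7 = 0.0001786 A
P_R1 = I_R1² × R1 = (0.0001786)² × 4.7 = 0.0000001498 W

Final answer: 1.498e-07 W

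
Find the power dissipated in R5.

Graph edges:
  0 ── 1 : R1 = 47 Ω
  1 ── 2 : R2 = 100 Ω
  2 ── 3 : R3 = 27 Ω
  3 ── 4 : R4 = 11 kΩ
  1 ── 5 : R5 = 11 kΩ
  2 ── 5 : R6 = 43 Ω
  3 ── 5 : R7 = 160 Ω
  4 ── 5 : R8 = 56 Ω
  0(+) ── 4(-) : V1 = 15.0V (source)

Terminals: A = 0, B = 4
Nodal analysis, taking node 4 as the 0 V reference.
Source V1 fixes V_0 = 15 V.
KCL at each unknown node (sum of currents leaving = 0; resistances in Ω):
  Node 1: (V_1 - 15)/47 + (V_1 - V_2)/100 + (V_1 - V_5)/11000 = 0
  Node 2: (V_2 - V_1)/100 + (V_2 - V_3)/27 + (V_2 - V_5)/43 = 0
  Node 3: (V_3 - V_2)/27 + (V_3 - 0)/11000 + (V_3 - V_5)/160 = 0
  Node 5: (V_5 - V_1)/11000 + (V_5 - V_2)/43 + (V_5 - V_3)/160 + (V_5 - 0)/56 = 0
Collecting terms (coefficients in siemens):
  0.03137·V_1 - 0.01·V_2 - 0.00009091·V_5 = 0.3191
  0.07029·V_2 - 0.01·V_1 - 0.03704·V_3 - 0.02326·V_5 = 0
  0.04338·V_3 - 0.03704·V_2 - 0.00625·V_5 = 0
  0.04745·V_5 - 0.00009091·V_1 - 0.02326·V_2 - 0.00625·V_3 = 0
Solving these 4 simultaneous equations (Gaussian elimination) gives:
  V_1 = 12.01 V, V_2 = 5.721 V, V_3 = 5.394 V, V_5 = 3.537 V
I_R5 = (V_1 - V_5)/R5 = (12.01 - 3.537)/11000 = 0.0007701 A
P_R5 = I_R5² × R5 = (0.0007701)² × 11000 = 0.006524 W

Final answer: 0.006524 W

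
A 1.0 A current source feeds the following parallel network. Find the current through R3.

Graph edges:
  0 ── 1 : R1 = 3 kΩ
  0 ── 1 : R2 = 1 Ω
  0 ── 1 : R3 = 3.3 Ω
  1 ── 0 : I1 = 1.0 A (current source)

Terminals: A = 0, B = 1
All resistors sit directly between nodes 0 and 1, so they are in parallel and share one voltage V; the full source current 1 A splits among them.
1/R_par = 1/3000 + 1/1 + 1/3.3 = 1.303 S  =>  R_par = 0.7672 Ω
V = I × R_par = 1 × 0.7672 = 0.7672 V
I_R3 = V/R3 = 0.7672/3.3 = 0.2325 A

Final answer: 0.2325 A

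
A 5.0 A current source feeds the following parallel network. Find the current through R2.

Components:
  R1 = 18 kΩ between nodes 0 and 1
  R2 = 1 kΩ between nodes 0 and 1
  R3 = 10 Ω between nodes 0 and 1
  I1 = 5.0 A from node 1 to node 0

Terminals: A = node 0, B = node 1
All resistors sit directly between nodes 0 and 1, so they are in parallel and share one voltage V; the full source current 5 A splits among them.
1/R_par = 1/18000 + 1/1000 + 1/10 = 0.1011 S  =>  R_par = 9.896 Ω
V = I × R_par = 5 × 9.896 = 49.48 V
I_R2 = V/R2 = 49.48/1000 = 0.04948 A

Final answer: 0.04948 A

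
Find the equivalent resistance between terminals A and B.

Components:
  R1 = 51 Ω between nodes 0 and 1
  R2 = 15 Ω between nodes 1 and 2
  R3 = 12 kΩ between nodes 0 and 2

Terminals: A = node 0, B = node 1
Reduce the network between node 0 (A) and node 1 (B) by series/parallel combination:
  Rs1 = R3 + R2 (series, joined only at node 2) = 12000 + 15 = 12020 Ω
  Rp1 = R1 ‖ Rs1 (parallel, both between nodes 0 and 1) = 1/(1/51 + 1/12020) = 50.78 Ω
R_eq = 50.78 Ω

Final answer: 50.78 Ω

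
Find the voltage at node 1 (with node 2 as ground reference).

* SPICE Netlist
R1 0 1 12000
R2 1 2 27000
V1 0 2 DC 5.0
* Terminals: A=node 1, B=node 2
Nodal analysis, taking node 2 as the 0 V reference.
Source V1 fixes V_0 = 5 V.
KCL at each unknown node (sum of currents leaving = 0; resistances in Ω):
  Node 1: (V_1 - 5)/12000 + (V_1 - 0)/27000 = 0
Collecting terms: 0.0001204 × V_1 = 0.0004167  =>  V_1 = 3.462 V
The requested potential is V_1 = 3.462 V.

Final answer: V_1 = 3.462 V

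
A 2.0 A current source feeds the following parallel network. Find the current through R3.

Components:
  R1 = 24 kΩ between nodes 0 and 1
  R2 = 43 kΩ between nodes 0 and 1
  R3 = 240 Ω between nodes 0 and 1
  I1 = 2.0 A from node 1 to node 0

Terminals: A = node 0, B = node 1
All resistors sit directly between nodes 0 and 1, so they are in parallel and share one voltage V; the full source current 2 A splits among them.
1/R_par = 1/24000 + 1/43000 + 1/240 = 0.004232 S  =>  R_par = 236.3 Ω
V = I × R_par = 2 × 236.3 = 472.6 V
I_R3 = V/R3 = 472.6/240 = 1.969 A

Final answer: 1.969 A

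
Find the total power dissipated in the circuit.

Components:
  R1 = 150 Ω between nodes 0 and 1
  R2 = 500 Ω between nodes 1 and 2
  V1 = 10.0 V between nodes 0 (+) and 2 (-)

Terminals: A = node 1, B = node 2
Nodal analysis, taking node 2 as the 0 V reference.
Source V1 fixes V_0 = 10 V.
KCL at each unknown node (sum of currents leaving = 0; resistances in Ω):
  Node 1: (V_1 - 10)/150 + (V_1 - 0)/500 = 0
Collecting terms: 0.008667 × V_1 = 0.06667  =>  V_1 = 7.692 V
Power in each resistor, P = (ΔV)²/R:
  P_R1 = (10 - 7.692)²/150 = 0.0355 W
  P_R2 = (7.692 - 0)²/500 = 0.1183 W
P_total = P_R1 + P_R2 = 0.1538 W

Final answer: 0.1538 W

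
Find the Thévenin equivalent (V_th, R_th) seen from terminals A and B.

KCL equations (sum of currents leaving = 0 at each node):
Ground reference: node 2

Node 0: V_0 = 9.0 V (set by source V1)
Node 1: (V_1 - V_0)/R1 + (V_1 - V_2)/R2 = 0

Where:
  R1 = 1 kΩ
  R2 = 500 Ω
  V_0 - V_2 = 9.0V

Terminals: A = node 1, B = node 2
Step 1 — V_th is the open-circuit voltage V_A - V_B (nothing connected across the terminals).
Nodal analysis, taking node 2 as the 0 V reference.
Source V1 fixes V_0 = 9 V.
KCL at each unknown node (sum of currents leaving = 0; resistances in Ω):
  Node 1: (V_1 - 9)/1000 + (V_1 - 0)/500 = 0
Collecting terms: 0.003 × V_1 = 0.009  =>  V_1 = 3 V
V_th = V_1 - V_2 = 3 - 0 = 3 V
Step 2 — R_th: zero the source — replace V1 by a short circuit (node 2 merges into node 0) — and find the resistance seen between A (node 1) and B (node 0).
Reduce the network between node 1 (A) and node 0 (B) by series/parallel combination:
  Rp1 = R1 ‖ R2 (parallel, both between nodes 0 and 1) = 1/(1/1000 + 1/500) = 333.3 Ω
R_th = 333.3 Ω

Final answer: V_th = 3 V, R_th = 333.3 Ω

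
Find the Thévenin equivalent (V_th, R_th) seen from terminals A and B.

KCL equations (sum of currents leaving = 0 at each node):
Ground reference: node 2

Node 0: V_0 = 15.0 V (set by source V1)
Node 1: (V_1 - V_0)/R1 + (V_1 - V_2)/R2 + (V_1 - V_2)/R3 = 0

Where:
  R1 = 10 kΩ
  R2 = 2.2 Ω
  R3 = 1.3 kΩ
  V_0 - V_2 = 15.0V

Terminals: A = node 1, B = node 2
Step 1 — V_th is the open-circuit voltage V_A - V_B (nothing connected across the terminals).
Nodal analysis, taking node 2 as the 0 V reference.
Source V1 fixes V_0 = 15 V.
KCL at each unknown node (sum of currents leaving = 0; resistances in Ω):
  Node 1: (V_1 - 15)/10000 + (V_1 - 0)/2.2 + (V_1 - 0)/1300 = 0
Collecting terms: 0.4554 × V_1 = 0.0015  =>  V_1 = 0.003294 V
V_th = V_1 - V_2 = 0.003294 - 0 = 0.003294 V
Step 2 — R_th: zero the source — replace V1 by a short circuit (node 2 merges into node 0) — and find the resistance seen between A (node 1) and B (node 0).
Reduce the network between node 1 (A) and node 0 (B) by series/parallel combination:
  Rp1 = R1 ‖ R2 ‖ R3 (parallel, all between nodes 0 and 1) = 1/(1/10000 + 1/2.2 + 1/1300) = 2.196 Ω
R_th = 2.196 Ω

Final answer: V_th = 0.003294 V, R_th = 2.196 Ω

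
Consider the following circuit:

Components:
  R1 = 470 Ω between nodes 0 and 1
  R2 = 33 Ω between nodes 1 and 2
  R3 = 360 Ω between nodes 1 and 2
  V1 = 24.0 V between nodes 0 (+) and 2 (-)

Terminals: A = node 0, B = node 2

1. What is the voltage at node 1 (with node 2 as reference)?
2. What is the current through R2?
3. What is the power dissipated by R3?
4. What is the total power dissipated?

Nodal analysis, taking node 2 as the 0 V reference.
Source V1 fixes V_0 = 24 V.
KCL at each unknown node (sum of currents leaving = 0; resistances in Ω):
  Node 1: (V_1 - 24)/470 + (V_1 - 0)/33 + (V_1 - 0)/360 = 0
Collecting terms: 0.03521 × V_1 = 0.05106  =>  V_1 = 1.45 V
Part 1:
  Read off the nodal solution: V_1 = 1.45 V
Part 2:
  I_R2 = (V_1 - V_2)/R2 = (1.45 - 0)/33 = 0.04395 A
  Magnitude: I_R2 = 0.04395 A
Part 3:
  I_R3 = (V_1 - V_2)/R3 = (1.45 - 0)/360 = 0.004029 A
  P_R3 = I_R3² × R3 = (0.004029)² × 360 = 0.005843 W
Part 4:
  Power in each resistor, P = (ΔV)²/R:
    P_R1 = (24 - 1.45)²/470 = 1.082 W
    P_R2 = (1.45 - 0)²/33 = 0.06374 W
    P_R3 = (1.45 - 0)²/360 = 0.005843 W
  P_total = P_R1 + P_R2 + P_R3 = 1.151 W

Final answers:
1. V_1 = 1.45 V
2. I_R2 = 0.04395 A
3. P_R3 = 0.005843 W
4. P_total = 1.151 W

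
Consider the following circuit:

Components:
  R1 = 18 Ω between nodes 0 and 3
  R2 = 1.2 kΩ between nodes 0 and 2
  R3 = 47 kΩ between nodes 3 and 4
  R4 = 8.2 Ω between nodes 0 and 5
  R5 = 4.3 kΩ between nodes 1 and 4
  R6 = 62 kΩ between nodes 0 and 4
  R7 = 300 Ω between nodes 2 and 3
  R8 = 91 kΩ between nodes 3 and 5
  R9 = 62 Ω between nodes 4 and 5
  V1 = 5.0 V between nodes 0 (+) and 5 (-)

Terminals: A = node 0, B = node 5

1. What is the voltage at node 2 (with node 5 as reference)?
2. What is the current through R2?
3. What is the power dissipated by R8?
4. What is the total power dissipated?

Nodal analysis, taking node 5 as the 0 V reference.
Source V1 fixes V_0 = 5 V.
KCL at each unknown node (sum of currents leaving = 0; resistances in Ω):
  Node 1: (V_1 - V_4)/4300 = 0
  Node 2: (V_2 - 5)/1200 + (V_2 - V_3)/300 = 0
  Node 3: (V_3 - 5)/18 + (V_3 - V_4)/47000 + (V_3 - V_2)/300 + (V_3 - 0)/91000 = 0
  Node 4: (V_4 - V_3)/47000 + (V_4 - V_1)/4300 + (V_4 - 5)/62000 + (V_4 - 0)/62 = 0
Collecting terms (coefficients in siemens):
  0.0002326·V_1 - 0.0002326·V_4 = 0
  0.004167·V_2 - 0.003333·V_3 = 0.004167
  0.05892·V_3 - 0.003333·V_2 - 0.00002128·V_4 = 0.2778
  0.0164·V_4 - 0.0002326·V_1 - 0.00002128·V_3 = 0.00008065
Solving these 4 simultaneous equations (Gaussian elimination) gives:
  V_1 = 0.01157 V, V_2 = 4.998 V, V_3 = 4.997 V, V_4 = 0.01157 V
Part 1:
  Read off the nodal solution: V_2 = 4.998 V
Part 2:
  I_R2 = (V_0 - V_2)/R2 = (5 - 4.998)/1200 = 0.000001909 A
  Magnitude: I_R2 = 0.000001909 A
Part 3:
  I_R8 = (V_3 - V_5)/R8 = (4.997 - 0)/91000 = 0.00005491 A
  P_R8 = I_R8² × R8 = (0.00005491)² × 91000 = 0.0002744 W
Part 4:
  Power in each resistor, P = (ΔV)²/R:
    P_R1 = (5 - 4.997)²/18 = 0.0000004555 W
    P_R2 = (5 - 4.998)²/1200 = 0.000000004373 W
    P_R3 = (4.997 - 0.01157)²/47000 = 0.0005288 W
    P_R4 = (5 - 0)²/8.2 = 3.049 W
    P_R5 = (0.01157 - 0.01157)²/4300 = 0 W
    P_R6 = (5 - 0.01157)²/62000 = 0.0004014 W
    P_R7 = (4.998 - 4.997)²/300 = 0.000000001093 W
    P_R8 = (4.997 - 0)²/91000 = 0.0002744 W
    P_R9 = (0.01157 - 0)²/62 = 0.000002157 W
  P_total = P_R1 + P_R2 + P_R3 + P_R4 + P_R5 + P_R6 + P_R7 + P_R8 + P_R9 = 3.05 W

Final answers:
1. V_2 = 4.998 V
2. I_R2 = 1.909e-06 A
3. P_R8 = 0.0002744 W
4. P_total = 3.05 W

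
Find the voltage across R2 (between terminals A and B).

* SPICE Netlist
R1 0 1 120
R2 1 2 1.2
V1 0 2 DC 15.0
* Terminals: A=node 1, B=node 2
R1 and R2 are in series across V1 (node 0 → node 1 → node 2), and the output A–B is taken across R2, so this is a voltage divider.
Series current: I = V1/(R1 + R2) = 15/(120 + 1.2) = 15/121.2 = 0.1238 A
V_R2 = I × R2 = V1 × R2/(R1 + R2) = 15 × 1.2/121.2 = 0.1485 V

Final answer: 0.1485 V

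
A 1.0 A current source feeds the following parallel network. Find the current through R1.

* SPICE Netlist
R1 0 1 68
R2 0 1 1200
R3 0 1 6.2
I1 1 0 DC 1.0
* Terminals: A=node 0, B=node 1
All resistors sit directly between nodes 0 and 1, so they are in parallel and share one voltage V; the full source current 1 A splits among them.
1/R_par = 1/68 + 1/1200 + 1/6.2 = 0.1768 S  =>  R_par = 5.655 Ω
V = I × R_par = 1 × 5.655 = 5.655 V
I_R1 = V/R1 = 5.655/68 = 0.08316 A

Final answer: 0.08316 A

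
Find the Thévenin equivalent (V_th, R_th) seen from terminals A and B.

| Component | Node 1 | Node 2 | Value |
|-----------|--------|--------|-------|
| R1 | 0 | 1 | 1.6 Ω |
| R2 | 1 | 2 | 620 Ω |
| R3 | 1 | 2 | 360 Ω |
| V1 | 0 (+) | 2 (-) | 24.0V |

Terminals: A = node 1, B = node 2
Step 1 — V_th is the open-circuit voltage V_A - V_B (nothing connected across the terminals).
Nodal analysis, taking node 2 as the 0 V reference.
Source V1 fixes V_0 = 24 V.
KCL at each unknown node (sum of currents leaving = 0; resistances in Ω):
  Node 1: (V_1 - 24)/1.6 + (V_1 - 0)/620 + (V_1 - 0)/360 = 0
Collecting terms: 0.6294 × V_1 = 15  =>  V_1 = 23.83 V
V_th = V_1 - V_2 = 23.83 - 0 = 23.83 V
Step 2 — R_th: zero the source — replace V1 by a short circuit (node 2 merges into node 0) — and find the resistance seen between A (node 1) and B (node 0).
Reduce the network between node 1 (A) and node 0 (B) by series/parallel combination:
  Rp1 = R1 ‖ R2 ‖ R3 (parallel, all between nodes 0 and 1) = 1/(1/1.6 + 1/620 + 1/360) = 1.589 Ω
R_th = 1.589 Ω

Final answer: V_th = 23.83 V, R_th = 1.589 Ω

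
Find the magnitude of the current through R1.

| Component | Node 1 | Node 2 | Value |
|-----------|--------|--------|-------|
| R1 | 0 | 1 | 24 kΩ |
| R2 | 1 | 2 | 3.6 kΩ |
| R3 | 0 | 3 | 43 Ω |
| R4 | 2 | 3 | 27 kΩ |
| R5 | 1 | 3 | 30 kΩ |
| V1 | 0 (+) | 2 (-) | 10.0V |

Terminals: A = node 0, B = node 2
Nodal analysis, taking node 2 as the 0 V reference.
Source V1 fixes V_0 = 10 V.
KCL at each unknown node (sum of currents leaving = 0; resistances in Ω):
  Node 1: (V_1 - 10)/24000 + (V_1 - 0)/3600 + (V_1 - V_3)/30000 = 0
  Node 3: (V_3 - 10)/43 + (V_3 - 0)/27000 + (V_3 - V_1)/30000 = 0
Collecting terms (coefficients in siemens):
  0.0003528·V_1 - 0.00003333·V_3 = 0.0004167
  0.02333·V_3 - 0.00003333·V_1 = 0.2326
Determinant D = (0.0003528)(0.02333) - (-0.00003333)(-0.00003333) = 0.000008228
V_1 = [(0.0004167)(0.02333) - (-0.00003333)(0.2326)]/D = 2.123 V
V_3 = [(0.0003528)(0.2326) - (0.0004167)(-0.00003333)]/D = 9.973 V
I_R1 = (V_0 - V_1)/R1 = (10 - 2.123)/24000 = 0.0003282 A
|I_R1| = 0.0003282 A

Final answer: |I_R1| = 0.0003282 A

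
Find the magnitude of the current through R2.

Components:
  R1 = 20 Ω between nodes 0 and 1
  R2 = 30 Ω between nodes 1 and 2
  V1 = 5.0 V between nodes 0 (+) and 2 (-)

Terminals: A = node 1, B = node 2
Nodal analysis, taking node 2 as the 0 V reference.
Source V1 fixes V_0 = 5 V.
KCL at each unknown node (sum of currents leaving = 0; resistances in Ω):
  Node 1: (V_1 - 5)/20 + (V_1 - 0)/30 = 0
Collecting terms: 0.08333 × V_1 = 0.25  =>  V_1 = 3 V
I_R2 = (V_1 - V_2)/R2 = (3 - 0)/30 = 0.1 A
|I_R2| = 0.1 A

Final answer: |I_R2| = 0.1 A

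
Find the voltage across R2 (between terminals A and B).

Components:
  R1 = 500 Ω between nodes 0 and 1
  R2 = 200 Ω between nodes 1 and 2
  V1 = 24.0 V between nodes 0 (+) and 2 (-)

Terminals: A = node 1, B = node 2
R1 and R2 are in series across V1 (node 0 → node 1 → node 2), and the output A–B is taken across R2, so this is a voltage divider.
Series current: I = V1/(R1 + R2) = 24/(500 + 200) = 24/700 = 0.03429 A
V_R2 = I × R2 = V1 × R2/(R1 + R2) = 24 × 200/700 = 6.857 V

Final answer: 6.857 V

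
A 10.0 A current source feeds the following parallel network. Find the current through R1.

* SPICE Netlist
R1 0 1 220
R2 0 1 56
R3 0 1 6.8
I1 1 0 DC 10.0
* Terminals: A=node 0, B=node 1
All resistors sit directly between nodes 0 and 1, so they are in parallel and share one voltage V; the full source current 10 A splits among them.
1/R_par = 1/220 + 1/56 + 1/6.8 = 0.1695 S  =>  R_par = 5.901 Ω
V = I × R_par = 10 × 5.901 = 59.01 V
I_R1 = V/R1 = 59.01/220 = 0.2682 A

Final answer: 0.2682 A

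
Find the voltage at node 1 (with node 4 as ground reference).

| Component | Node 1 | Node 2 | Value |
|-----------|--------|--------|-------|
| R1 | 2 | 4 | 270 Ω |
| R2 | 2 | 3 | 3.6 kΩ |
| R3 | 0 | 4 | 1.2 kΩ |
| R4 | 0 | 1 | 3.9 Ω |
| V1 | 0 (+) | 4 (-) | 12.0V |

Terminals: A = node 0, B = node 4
Nodal analysis, taking node 4 as the 0 V reference.
Source V1 fixes V_0 = 12 V.
KCL at each unknown node (sum of currents leaving = 0; resistances in Ω):
  Node 1: (V_1 - 12)/3.9 = 0
  Node 2: (V_2 - 0)/270 + (V_2 - V_3)/3600 = 0
  Node 3: (V_3 - V_2)/3600 = 0
Collecting terms (coefficients in siemens):
  0.2564·V_1 = 3.077
  0.003981·V_2 - 0.0002778·V_3 = 0
  0.0002778·V_3 - 0.0002778·V_2 = 0
Solving these 3 simultaneous equations (Gaussian elimination) gives:
  V_1 = 12 V, V_2 = 0 V, V_3 = 0 V
The requested potential is V_1 = 12 V.

Final answer: V_1 = 12 V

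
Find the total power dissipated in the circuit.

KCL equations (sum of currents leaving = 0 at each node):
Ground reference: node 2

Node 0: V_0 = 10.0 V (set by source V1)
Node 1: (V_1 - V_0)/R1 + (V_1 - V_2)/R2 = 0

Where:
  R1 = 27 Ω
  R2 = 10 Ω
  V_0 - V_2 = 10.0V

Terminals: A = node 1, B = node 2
Nodal analysis, taking node 2 as the 0 V reference.
Source V1 fixes V_0 = 10 V.
KCL at each unknown node (sum of currents leaving = 0; resistances in Ω):
  Node 1: (V_1 - 10)/27 + (V_1 - 0)/10 = 0
Collecting terms: 0.137 × V_1 = 0.3704  =>  V_1 = 2.703 V
Power in each resistor, P = (ΔV)²/R:
  P_R1 = (10 - 2.703)²/27 = 1.972 W
  P_R2 = (2.703 - 0)²/10 = 0.7305 W
P_total = P_R1 + P_R2 = 2.703 W

Final answer: 2.703 W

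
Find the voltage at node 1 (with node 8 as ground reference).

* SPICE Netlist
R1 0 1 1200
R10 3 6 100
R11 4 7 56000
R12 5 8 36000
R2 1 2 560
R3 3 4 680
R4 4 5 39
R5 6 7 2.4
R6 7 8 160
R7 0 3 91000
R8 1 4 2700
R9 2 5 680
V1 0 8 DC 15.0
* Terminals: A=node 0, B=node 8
Nodal analysis, taking node 8 as the 0 V reference.
Source V1 fixes V_0 = 15 V.
KCL at each unknown node (sum of currents leaving = 0; resistances in Ω):
  Node 1: (V_1 - 15)/1200 + (V_1 - V_2)/560 + (V_1 - V_4)/2700 = 0
  Node 2: (V_2 - V_1)/560 + (V_2 - V_5)/680 = 0
  Node 3: (V_3 - V_4)/680 + (V_3 - 15)/91000 + (V_3 - V_6)/100 = 0
  Node 4: (V_4 - V_3)/680 + (V_4 - V_5)/39 + (V_4 - V_1)/2700 + (V_4 - V_7)/56000 = 0
  Node 5: (V_5 - V_4)/39 + (V_5 - V_2)/680 + (V_5 - 0)/36000 = 0
  Node 6: (V_6 - V_7)/2.4 + (V_6 - V_3)/100 = 0
  Node 7: (V_7 - V_6)/2.4 + (V_7 - 0)/160 + (V_7 - V_4)/56000 = 0
Collecting terms (coefficients in siemens):
  0.002989·V_1 - 0.001786·V_2 - 0.0003704·V_4 = 0.0125
  0.003256·V_2 - 0.001786·V_1 - 0.001471·V_5 = 0
  0.01148·V_3 - 0.001471·V_4 - 0.01·V_6 = 0.0001648
  0.0275·V_4 - 0.0003704·V_1 - 0.001471·V_3 - 0.02564·V_5 - 0.00001786·V_7 = 0
  0.02714·V_5 - 0.001471·V_2 - 0.02564·V_4 = 0
  0.4267·V_6 - 0.01·V_3 - 0.4167·V_7 = 0
  0.4229·V_7 - 0.00001786·V_4 - 0.4167·V_6 = 0
Solving these 7 simultaneous equations (Gaussian elimination) gives:
  V_1 = 8.964 V, V_2 = 7.052 V, V_3 = 1.318 V, V_4 = 4.603 V
  V_5 = 4.731 V, V_6 = 0.8197 V, V_7 = 0.8078 V
The requested potential is V_1 = 8.964 V.

Final answer: V_1 = 8.964 V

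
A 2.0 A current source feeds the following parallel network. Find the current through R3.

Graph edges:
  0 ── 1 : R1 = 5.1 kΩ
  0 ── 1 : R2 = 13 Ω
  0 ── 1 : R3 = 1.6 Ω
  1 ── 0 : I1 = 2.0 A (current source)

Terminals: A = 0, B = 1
All resistors sit directly between nodes 0 and 1, so they are in parallel and share one voltage V; the full source current 2 A splits among them.
1/R_par = 1/5100 + 1/13 + 1/1.6 = 0.7021 S  =>  R_par = 1.424 Ω
V = I × R_par = 2 × 1.424 = 2.849 V
I_R3 = V/R3 = 2.849/1.6 = 1.78 A

Final answer: 1.78 A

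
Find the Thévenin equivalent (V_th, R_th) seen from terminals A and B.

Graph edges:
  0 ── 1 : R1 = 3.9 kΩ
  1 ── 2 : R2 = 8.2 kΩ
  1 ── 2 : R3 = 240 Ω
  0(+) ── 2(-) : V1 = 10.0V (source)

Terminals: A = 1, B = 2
Step 1 — V_th is the open-circuit voltage V_A - V_B (nothing connected across the terminals).
Nodal analysis, taking node 2 as the 0 V reference.
Source V1 fixes V_0 = 10 V.
KCL at each unknown node (sum of currents leaving = 0; resistances in Ω):
  Node 1: (V_1 - 10)/3900 + (V_1 - 0)/8200 + (V_1 - 0)/240 = 0
Collecting terms: 0.004545 × V_1 = 0.002564  =>  V_1 = 0.5642 V
V_th = V_1 - V_2 = 0.5642 - 0 = 0.5642 V
Step 2 — R_th: zero the source — replace V1 by a short circuit (node 2 merges into node 0) — and find the resistance seen between A (node 1) and B (node 0).
Reduce the network between node 1 (A) and node 0 (B) by series/parallel combination:
  Rp1 = R1 ‖ R2 ‖ R3 (parallel, all between nodes 0 and 1) = 1/(1/3900 + 1/8200 + 1/240) = 220 Ω
R_th = 220 Ω

Final answer: V_th = 0.5642 V, R_th = 220 Ω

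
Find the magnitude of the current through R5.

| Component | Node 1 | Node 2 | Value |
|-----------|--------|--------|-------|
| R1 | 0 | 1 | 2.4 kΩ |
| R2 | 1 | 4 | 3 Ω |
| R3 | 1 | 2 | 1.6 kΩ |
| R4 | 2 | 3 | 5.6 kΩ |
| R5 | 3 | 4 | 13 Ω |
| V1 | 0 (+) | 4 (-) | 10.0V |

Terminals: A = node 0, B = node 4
Nodal analysis, taking node 4 as the 0 V reference.
Source V1 fixes V_0 = 10 V.
KCL at each unknown node (sum of currents leaving = 0; resistances in Ω):
  Node 1: (V_1 - 10)/2400 + (V_1 - 0)/3 + (V_1 - V_2)/1600 = 0
  Node 2: (V_2 - V_1)/1600 + (V_2 - V_3)/5600 = 0
  Node 3: (V_3 - V_2)/5600 + (V_3 - 0)/13 = 0
Collecting terms (coefficients in siemens):
  0.3344·V_1 - 0.000625·V_2 = 0.004167
  0.0008036·V_2 - 0.000625·V_1 - 0.0001786·V_3 = 0
  0.0771·V_3 - 0.0001786·V_2 = 0
Solving these 3 simultaneous equations (Gaussian elimination) gives:
  V_1 = 0.01248 V, V_2 = 0.009711 V, V_3 = 0.00002249 V
I_R5 = (V_3 - V_4)/R5 = (0.00002249 - 0)/13 = 0.00000173 A
|I_R5| = 0.00000173 A

Final answer: |I_R5| = 1.73e-06 A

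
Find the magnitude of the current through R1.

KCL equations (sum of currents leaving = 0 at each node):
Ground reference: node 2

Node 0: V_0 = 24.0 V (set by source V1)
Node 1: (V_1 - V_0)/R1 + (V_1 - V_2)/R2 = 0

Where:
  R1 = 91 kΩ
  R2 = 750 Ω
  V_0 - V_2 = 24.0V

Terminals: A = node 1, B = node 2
Nodal analysis, taking node 2 as the 0 V reference.
Source V1 fixes V_0 = 24 V.
KCL at each unknown node (sum of currents leaving = 0; resistances in Ω):
  Node 1: (V_1 - 24)/91000 + (V_1 - 0)/750 = 0
Collecting terms: 0.001344 × V_1 = 0.0002637  =>  V_1 = 0.1962 V
I_R1 = (V_0 - V_1)/R1 = (24 - 0.1962)/91000 = 0.0002616 A
|I_R1| = 0.0002616 A

Final answer: |I_R1| = 0.0002616 A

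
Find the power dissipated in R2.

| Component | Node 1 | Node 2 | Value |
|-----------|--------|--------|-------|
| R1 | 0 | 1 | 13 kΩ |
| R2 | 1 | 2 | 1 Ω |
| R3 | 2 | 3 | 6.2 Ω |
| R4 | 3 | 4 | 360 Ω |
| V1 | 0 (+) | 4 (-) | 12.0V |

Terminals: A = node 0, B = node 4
Nodal analysis, taking node 4 as the 0 V reference.
Source V1 fixes V_0 = 12 V.
KCL at each unknown node (sum of currents leaving = 0; resistances in Ω):
  Node 1: (V_1 - 12)/13000 + (V_1 - V_2)/1 = 0
  Node 2: (V_2 - V_1)/1 + (V_2 - V_3)/6.2 = 0
  Node 3: (V_3 - V_2)/6.2 + (V_3 - 0)/360 = 0
Collecting terms (coefficients in siemens):
  1·V_1 - 1·V_2 = 0.0009231
  1.161·V_2 - 1·V_1 - 0.1613·V_3 = 0
  0.1641·V_3 - 0.1613·V_2 = 0
Solving these 3 simultaneous equations (Gaussian elimination) gives:
  V_1 = 0.3296 V, V_2 = 0.3287 V, V_3 = 0.3232 V
I_R2 = (V_1 - V_2)/R2 = (0.3296 - 0.3287)/1 = 0.0008977 A
P_R2 = I_R2² × R2 = (0.0008977)² × 1 = 0.0000008059 W

Final answer: 8.059e-07 W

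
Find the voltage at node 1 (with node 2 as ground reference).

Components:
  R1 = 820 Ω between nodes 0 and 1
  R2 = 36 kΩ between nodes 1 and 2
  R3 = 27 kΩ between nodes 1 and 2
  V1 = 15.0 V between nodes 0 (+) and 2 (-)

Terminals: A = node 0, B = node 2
Nodal analysis, taking node 2 as the 0 V reference.
Source V1 fixes V_0 = 15 V.
KCL at each unknown node (sum of currents leaving = 0; resistances in Ω):
  Node 1: (V_1 - 15)/820 + (V_1 - 0)/36000 + (V_1 - 0)/27000 = 0
Collecting terms: 0.001284 × V_1 = 0.01829  =>  V_1 = 14.24 V
The requested potential is V_1 = 14.24 V.

Final answer: V_1 = 14.24 V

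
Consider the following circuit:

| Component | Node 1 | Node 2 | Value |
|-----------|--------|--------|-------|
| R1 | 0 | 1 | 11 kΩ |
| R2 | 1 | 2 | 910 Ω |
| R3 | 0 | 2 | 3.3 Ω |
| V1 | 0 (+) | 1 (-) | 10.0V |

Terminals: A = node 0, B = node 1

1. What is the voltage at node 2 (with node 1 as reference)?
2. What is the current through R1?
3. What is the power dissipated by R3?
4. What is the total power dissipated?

Nodal analysis, taking node 1 as the 0 V reference.
Source V1 fixes V_0 = 10 V.
KCL at each unknown node (sum of currents leaving = 0; resistances in Ω):
  Node 2: (V_2 - 0)/910 + (V_2 - 10)/3.3 = 0
Collecting terms: 0.3041 × V_2 = 3.03  =>  V_2 = 9.964 V
Part 1:
  Read off the nodal solution: V_2 = 9.964 V
Part 2:
  I_R1 = (V_0 - V_1)/R1 = (10 - 0)/11000 = 0.0009091 A
  Magnitude: I_R1 = 0.0009091 A
Part 3:
  I_R3 = (V_0 - V_2)/R3 = (10 - 9.964)/3.3 = 0.01095 A
  P_R3 = I_R3² × R3 = (0.01095)² × 3.3 = 0.0003956 W
Part 4:
  Power in each resistor, P = (ΔV)²/R:
    P_R1 = (10 - 0)²/11000 = 0.009091 W
    P_R2 = (0 - 9.964)²/910 = 0.1091 W
    P_R3 = (10 - 9.964)²/3.3 = 0.0003956 W
  P_total = P_R1 + P_R2 + P_R3 = 0.1186 W

Final answers:
1. V_2 = 9.964 V
2. I_R1 = 0.0009091 A
3. P_R3 = 0.0003956 W
4. P_total = 0.1186 W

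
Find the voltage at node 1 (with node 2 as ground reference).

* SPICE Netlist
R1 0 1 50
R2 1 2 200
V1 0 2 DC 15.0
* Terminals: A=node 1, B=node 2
Nodal analysis, taking node 2 as the 0 V reference.
Source V1 fixes V_0 = 15 V.
KCL at each unknown node (sum of currents leaving = 0; resistances in Ω):
  Node 1: (V_1 - 15)/50 + (V_1 - 0)/200 = 0
Collecting terms: 0.025 × V_1 = 0.3  =>  V_1 = 12 V
The requested potential is V_1 = 12 V.

Final answer: V_1 = 12 V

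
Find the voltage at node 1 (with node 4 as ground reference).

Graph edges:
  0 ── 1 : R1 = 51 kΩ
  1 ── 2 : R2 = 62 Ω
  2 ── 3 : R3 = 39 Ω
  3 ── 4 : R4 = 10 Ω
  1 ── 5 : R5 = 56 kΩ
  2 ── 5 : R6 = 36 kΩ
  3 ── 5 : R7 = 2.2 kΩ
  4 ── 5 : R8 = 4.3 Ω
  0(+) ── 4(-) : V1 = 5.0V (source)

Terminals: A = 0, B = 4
Nodal analysis, taking node 4 as the 0 V reference.
Source V1 fixes V_0 = 5 V.
KCL at each unknown node (sum of currents leaving = 0; resistances in Ω):
  Node 1: (V_1 - 5)/51000 + (V_1 - V_2)/62 + (V_1 - V_5)/56000 = 0
  Node 2: (V_2 - V_1)/62 + (V_2 - V_3)/39 + (V_2 - V_5)/36000 = 0
  Node 3: (V_3 - V_2)/39 + (V_3 - 0)/10 + (V_3 - V_5)/2200 = 0
  Node 5: (V_5 - V_1)/56000 + (V_5 - V_2)/36000 + (V_5 - V_3)/2200 + (V_5 - 0)/4.3 = 0
Collecting terms (coefficients in siemens):
  0.01617·V_1 - 0.01613·V_2 - 0.00001786·V_5 = 0.00009804
  0.0418·V_2 - 0.01613·V_1 - 0.02564·V_3 - 0.00002778·V_5 = 0
  0.1261·V_3 - 0.02564·V_2 - 0.0004545·V_5 = 0
  0.2331·V_5 - 0.00001786·V_1 - 0.00002778·V_2 - 0.0004545·V_3 = 0
Solving these 4 simultaneous equations (Gaussian elimination) gives:
  V_1 = 0.01083 V, V_2 = 0.004773 V, V_3 = 0.0009706 V, V_5 = 0.000003291 V
The requested potential is V_1 = 0.01083 V.

Final answer: V_1 = 0.01083 V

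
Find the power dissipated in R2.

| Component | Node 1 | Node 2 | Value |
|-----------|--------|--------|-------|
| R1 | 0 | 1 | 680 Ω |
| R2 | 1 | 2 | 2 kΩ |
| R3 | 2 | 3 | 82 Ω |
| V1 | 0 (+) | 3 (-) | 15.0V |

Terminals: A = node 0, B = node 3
Nodal analysis, taking node 3 as the 0 V reference.
Source V1 fixes V_0 = 15 V.
KCL at each unknown node (sum of currents leaving = 0; resistances in Ω):
  Node 1: (V_1 - 15)/680 + (V_1 - V_2)/2000 = 0
  Node 2: (V_2 - V_1)/2000 + (V_2 - 0)/82 = 0
Collecting terms (coefficients in siemens):
  0.001971·V_1 - 0.0005·V_2 = 0.02206
  0.0127·V_2 - 0.0005·V_1 = 0
Determinant D = (0.001971)(0.0127) - (-0.0005)(-0.0005) = 0.00002477
V_1 = [(0.02206)(0.0127) - (-0.0005)(0)]/D = 11.31 V
V_2 = [(0.001971)(0) - (0.02206)(-0.0005)]/D = 0.4453 V
I_R2 = (V_1 - V_2)/R2 = (11.31 - 0.4453)/2000 = 0.005431 A
P_R2 = I_R2² × R2 = (0.005431)² × 2000 = 0.05899 W

Final answer: 0.05899 W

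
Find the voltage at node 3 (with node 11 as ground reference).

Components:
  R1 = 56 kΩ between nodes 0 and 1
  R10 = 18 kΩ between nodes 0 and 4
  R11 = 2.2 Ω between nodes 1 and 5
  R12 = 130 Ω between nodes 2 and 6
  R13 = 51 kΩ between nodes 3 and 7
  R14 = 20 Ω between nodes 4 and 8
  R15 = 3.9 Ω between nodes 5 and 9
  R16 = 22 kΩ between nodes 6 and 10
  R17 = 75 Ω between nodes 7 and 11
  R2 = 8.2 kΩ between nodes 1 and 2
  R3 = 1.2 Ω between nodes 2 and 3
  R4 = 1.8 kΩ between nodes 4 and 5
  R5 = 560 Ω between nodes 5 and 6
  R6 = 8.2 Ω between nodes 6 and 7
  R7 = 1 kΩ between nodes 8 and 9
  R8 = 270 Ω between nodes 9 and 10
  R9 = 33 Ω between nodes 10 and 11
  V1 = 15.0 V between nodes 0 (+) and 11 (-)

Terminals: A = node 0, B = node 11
Nodal analysis, taking node 11 as the 0 V reference.
Source V1 fixes V_0 = 15 V.
KCL at each unknown node (sum of currents leaving = 0; resistances in Ω):
  Node 1: (V_1 - 15)/56000 + (V_1 - V_2)/8200 + (V_1 - V_5)/2.2 = 0
  Node 2: (V_2 - V_1)/8200 + (V_2 - V_3)/1.2 + (V_2 - V_6)/130 = 0
  Node 3: (V_3 - V_2)/1.2 + (V_3 - V_7)/51000 = 0
  Node 4: (V_4 - V_5)/1800 + (V_4 - 15)/18000 + (V_4 - V_8)/20 = 0
  Node 5: (V_5 - V_4)/1800 + (V_5 - V_6)/560 + (V_5 - V_1)/2.2 + (V_5 - V_9)/3.9 = 0
  Node 6: (V_6 - V_5)/560 + (V_6 - V_7)/8.2 + (V_6 - V_2)/130 + (V_6 - V_10)/22000 = 0
  Node 7: (V_7 - V_6)/8.2 + (V_7 - V_3)/51000 + (V_7 - 0)/75 = 0
  Node 8: (V_8 - V_9)/1000 + (V_8 - V_4)/20 = 0
  Node 9: (V_9 - V_8)/1000 + (V_9 - V_10)/270 + (V_9 - V_5)/3.9 = 0
  Node 10: (V_10 - V_9)/270 + (V_10 - 0)/33 + (V_10 - V_6)/22000 = 0
Collecting terms (coefficients in siemens):
  0.4547·V_1 - 0.000122·V_2 - 0.4545·V_5 = 0.0002679
  0.8411·V_2 - 0.000122·V_1 - 0.8333·V_3 - 0.007692·V_6 = 0
  0.8334·V_3 - 0.8333·V_2 - 0.00001961·V_7 = 0
  0.05061·V_4 - 0.0005556·V_5 - 0.05·V_8 = 0.0008333
  0.7133·V_5 - 0.4545·V_1 - 0.0005556·V_4 - 0.001786·V_6 - 0.2564·V_9 = 0
  0.1315·V_6 - 0.007692·V_2 - 0.001786·V_5 - 0.122·V_7 - 0.00004545·V_10 = 0
  0.1353·V_7 - 0.00001961·V_3 - 0.122·V_6 = 0
  0.051·V_8 - 0.05·V_4 - 0.001·V_9 = 0
  0.2611·V_9 - 0.2564·V_5 - 0.001·V_8 - 0.003704·V_10 = 0
  0.03405·V_10 - 0.00004545·V_6 - 0.003704·V_9 = 0
Solving these 10 simultaneous equations (Gaussian elimination) gives:
  V_1 = 0.2147 V, V_2 = 0.03218 V, V_3 = 0.03218 V, V_4 = 0.7299 V
  V_5 = 0.2142 V, V_6 = 0.0293 V, V_7 = 0.02641 V, V_8 = 0.7197 V
  V_9 = 0.2134 V, V_10 = 0.02325 V
The requested potential is V_3 = 0.03218 V.

Final answer: V_3 = 0.03218 V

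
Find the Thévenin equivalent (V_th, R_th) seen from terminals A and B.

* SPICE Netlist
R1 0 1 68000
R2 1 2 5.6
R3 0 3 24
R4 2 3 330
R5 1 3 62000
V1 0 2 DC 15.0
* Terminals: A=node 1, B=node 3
Step 1 — V_th is the open-circuit voltage V_A - V_B (nothing connected across the terminals).
Nodal analysis, taking node 2 as the 0 V reference.
Source V1 fixes V_0 = 15 V.
KCL at each unknown node (sum of currents leaving = 0; resistances in Ω):
  Node 1: (V_1 - 15)/68000 + (V_1 - 0)/5.6 + (V_1 - V_3)/62000 = 0
  Node 3: (V_3 - 15)/24 + (V_3 - 0)/330 + (V_3 - V_1)/62000 = 0
Collecting terms (coefficients in siemens):
  0.1786·V_1 - 0.00001613·V_3 = 0.0002206
  0.04471·V_3 - 0.00001613·V_1 = 0.625
Determinant D = (0.1786)(0.04471) - (-0.00001613)(-0.00001613) = 0.007986
V_1 = [(0.0002206)(0.04471) - (-0.00001613)(0.625)]/D = 0.002497 V
V_3 = [(0.1786)(0.625) - (0.0002206)(-0.00001613)]/D = 13.98 V
V_th = V_1 - V_3 = 0.002497 - 13.98 = -13.98 V
Step 2 — R_th: zero the source — replace V1 by a short circuit (node 2 merges into node 0) — and find the resistance seen between A (node 1) and B (node 3).
Reduce the network between node 1 (A) and node 3 (B) by series/parallel combination:
  Rp1 = R1 ‖ R2 (parallel, both between nodes 0 and 1) = 1/(1/68000 + 1/5.6) = 5.6 Ω
  Rp2 = R3 ‖ R4 (parallel, both between nodes 0 and 3) = 1/(1/24 + 1/330) = 22.37 Ω
  Rs1 = Rp1 + Rp2 (series, joined only at node 0) = 5.6 + 22.37 = 27.97 Ω
  Rp3 = R5 ‖ Rs1 (parallel, both between nodes 1 and 3) = 1/(1/62000 + 1/27.97) = 27.96 Ω
R_th = 27.96 Ω

Final answer: V_th = -13.98 V, R_th = 27.96 Ω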